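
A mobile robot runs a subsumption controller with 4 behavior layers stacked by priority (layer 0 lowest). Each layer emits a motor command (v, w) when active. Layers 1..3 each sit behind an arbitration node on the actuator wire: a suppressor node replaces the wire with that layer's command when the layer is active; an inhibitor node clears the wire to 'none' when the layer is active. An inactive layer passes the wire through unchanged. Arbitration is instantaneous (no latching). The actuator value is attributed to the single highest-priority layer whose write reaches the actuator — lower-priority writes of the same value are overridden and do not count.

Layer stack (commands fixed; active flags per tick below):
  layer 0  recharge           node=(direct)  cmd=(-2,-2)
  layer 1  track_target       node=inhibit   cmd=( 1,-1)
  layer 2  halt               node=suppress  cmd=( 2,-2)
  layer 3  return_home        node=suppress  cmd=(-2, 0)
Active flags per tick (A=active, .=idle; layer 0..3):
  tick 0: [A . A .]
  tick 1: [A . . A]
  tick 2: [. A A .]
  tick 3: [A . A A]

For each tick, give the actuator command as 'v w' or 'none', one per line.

tick 0:
  [0] recharge on; wire := (-2, -2)
  [1] track_target off; pass (-2, -2)
  [2] halt on (suppress); wire := (2, -2)
  [3] return_home off; pass (2, -2)
  output (2, -2)
tick 1:
  [0] recharge on; wire := (-2, -2)
  [1] track_target off; pass (-2, -2)
  [2] halt off; pass (-2, -2)
  [3] return_home on (suppress); wire := (-2, 0)
  output (-2, 0)
tick 2:
  [0] recharge off; wire := none
  [1] track_target on (inhibit); wire := none
  [2] halt on (suppress); wire := (2, -2)
  [3] return_home off; pass (2, -2)
  output (2, -2)
tick 3:
  [0] recharge on; wire := (-2, -2)
  [1] track_target off; pass (-2, -2)
  [2] halt on (suppress); wire := (2, -2)
  [3] return_home on (suppress); wire := (-2, 0)
  output (-2, 0)

2 -2
-2 0
2 -2
-2 0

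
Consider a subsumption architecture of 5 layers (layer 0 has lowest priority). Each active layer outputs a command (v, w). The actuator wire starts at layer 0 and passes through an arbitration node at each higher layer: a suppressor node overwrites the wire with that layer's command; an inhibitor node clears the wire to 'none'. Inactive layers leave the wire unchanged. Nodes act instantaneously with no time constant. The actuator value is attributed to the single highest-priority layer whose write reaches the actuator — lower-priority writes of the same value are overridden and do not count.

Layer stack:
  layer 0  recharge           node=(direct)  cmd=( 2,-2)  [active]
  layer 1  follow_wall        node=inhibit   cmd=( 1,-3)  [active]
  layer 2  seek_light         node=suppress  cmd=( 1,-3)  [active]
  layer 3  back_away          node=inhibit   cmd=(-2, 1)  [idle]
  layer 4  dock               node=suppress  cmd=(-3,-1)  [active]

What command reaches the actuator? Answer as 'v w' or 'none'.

-3 -1

layer 0 (recharge) active — direct: (2, -2)
layer 1 (follow_wall) active — inhibits: none
layer 2 (seek_light) active — suppresses: (1, -3)
layer 3 (back_away) idle — unchanged: (1, -3)
layer 4 (dock) active — suppresses: (-3, -1)
→ actuator (-3, -1)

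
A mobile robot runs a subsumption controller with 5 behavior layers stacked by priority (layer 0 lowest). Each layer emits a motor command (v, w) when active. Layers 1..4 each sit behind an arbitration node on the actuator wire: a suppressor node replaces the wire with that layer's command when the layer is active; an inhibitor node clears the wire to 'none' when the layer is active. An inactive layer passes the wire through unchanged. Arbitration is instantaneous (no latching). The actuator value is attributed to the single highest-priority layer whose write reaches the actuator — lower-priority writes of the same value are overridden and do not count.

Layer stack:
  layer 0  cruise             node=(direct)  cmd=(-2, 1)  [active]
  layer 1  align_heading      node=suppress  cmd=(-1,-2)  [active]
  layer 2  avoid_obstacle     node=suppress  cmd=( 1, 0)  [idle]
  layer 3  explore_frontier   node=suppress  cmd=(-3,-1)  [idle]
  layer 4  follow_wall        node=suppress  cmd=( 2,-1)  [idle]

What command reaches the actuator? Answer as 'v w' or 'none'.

-1 -2

L0 cruise: active, feeds wire = (-2, 1)
L1 align_heading: active, suppressor → wire = (-1, -2)
L2 avoid_obstacle: idle → wire stays (-1, -2)
L3 explore_frontier: idle → wire stays (-1, -2)
L4 follow_wall: idle → wire stays (-1, -2)
actuator = (-1, -2)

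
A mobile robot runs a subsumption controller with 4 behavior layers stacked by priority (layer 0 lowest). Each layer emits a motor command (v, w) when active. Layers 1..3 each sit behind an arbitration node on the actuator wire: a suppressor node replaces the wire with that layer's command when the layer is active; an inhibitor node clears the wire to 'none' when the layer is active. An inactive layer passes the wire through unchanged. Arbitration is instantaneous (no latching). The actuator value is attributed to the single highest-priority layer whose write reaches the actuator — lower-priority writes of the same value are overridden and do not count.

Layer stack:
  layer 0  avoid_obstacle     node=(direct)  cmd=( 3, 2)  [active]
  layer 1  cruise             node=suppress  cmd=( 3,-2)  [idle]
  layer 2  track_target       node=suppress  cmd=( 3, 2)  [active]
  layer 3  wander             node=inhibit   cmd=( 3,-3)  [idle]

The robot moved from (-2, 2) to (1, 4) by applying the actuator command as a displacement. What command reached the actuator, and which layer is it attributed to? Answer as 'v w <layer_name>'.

3 2 track_target

displacement = (1, 4) − (-2, 2) = (3, 2)
L0 avoid_obstacle: active, feeds wire = (3, 2)
L1 cruise: idle → wire stays (3, 2)
L2 track_target: active, suppressor → wire = (3, 2)
L3 wander: idle → wire stays (3, 2)
actuator = (3, 2) — from layer 2 (track_target)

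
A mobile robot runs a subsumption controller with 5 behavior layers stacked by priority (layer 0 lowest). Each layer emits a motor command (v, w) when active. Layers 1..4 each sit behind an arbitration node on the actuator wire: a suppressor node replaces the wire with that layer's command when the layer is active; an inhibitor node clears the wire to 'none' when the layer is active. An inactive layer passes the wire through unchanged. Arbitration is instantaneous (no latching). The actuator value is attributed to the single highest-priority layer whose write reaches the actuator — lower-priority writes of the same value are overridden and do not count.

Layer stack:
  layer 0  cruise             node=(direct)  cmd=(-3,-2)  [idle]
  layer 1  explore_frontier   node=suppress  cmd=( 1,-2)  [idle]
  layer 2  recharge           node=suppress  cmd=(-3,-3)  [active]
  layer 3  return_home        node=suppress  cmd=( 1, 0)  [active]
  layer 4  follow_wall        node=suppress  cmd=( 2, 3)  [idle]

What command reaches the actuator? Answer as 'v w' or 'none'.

L0 cruise: idle → wire = none
L1 explore_frontier: idle → wire stays none
L2 recharge: active, suppressor → wire = (-3, -3)
L3 return_home: active, suppressor → wire = (1, 0)
L4 follow_wall: idle → wire stays (1, 0)
actuator = (1, 0)

1 0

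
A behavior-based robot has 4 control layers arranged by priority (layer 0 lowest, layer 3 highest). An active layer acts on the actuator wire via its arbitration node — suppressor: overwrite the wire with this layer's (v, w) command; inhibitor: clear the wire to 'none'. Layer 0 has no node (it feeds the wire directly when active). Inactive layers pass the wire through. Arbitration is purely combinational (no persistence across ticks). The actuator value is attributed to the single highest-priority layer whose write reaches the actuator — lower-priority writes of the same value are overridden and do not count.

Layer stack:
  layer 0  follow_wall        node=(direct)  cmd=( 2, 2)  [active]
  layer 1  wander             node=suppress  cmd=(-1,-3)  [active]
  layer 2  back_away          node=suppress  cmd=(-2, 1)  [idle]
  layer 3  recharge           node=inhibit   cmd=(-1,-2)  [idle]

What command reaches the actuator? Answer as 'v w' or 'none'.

layer 0 (follow_wall) active — direct: (2, 2)
layer 1 (wander) active — suppresses: (-1, -3)
layer 2 (back_away) idle — unchanged: (-1, -3)
layer 3 (recharge) idle — unchanged: (-1, -3)
→ actuator (-1, -3)

-1 -3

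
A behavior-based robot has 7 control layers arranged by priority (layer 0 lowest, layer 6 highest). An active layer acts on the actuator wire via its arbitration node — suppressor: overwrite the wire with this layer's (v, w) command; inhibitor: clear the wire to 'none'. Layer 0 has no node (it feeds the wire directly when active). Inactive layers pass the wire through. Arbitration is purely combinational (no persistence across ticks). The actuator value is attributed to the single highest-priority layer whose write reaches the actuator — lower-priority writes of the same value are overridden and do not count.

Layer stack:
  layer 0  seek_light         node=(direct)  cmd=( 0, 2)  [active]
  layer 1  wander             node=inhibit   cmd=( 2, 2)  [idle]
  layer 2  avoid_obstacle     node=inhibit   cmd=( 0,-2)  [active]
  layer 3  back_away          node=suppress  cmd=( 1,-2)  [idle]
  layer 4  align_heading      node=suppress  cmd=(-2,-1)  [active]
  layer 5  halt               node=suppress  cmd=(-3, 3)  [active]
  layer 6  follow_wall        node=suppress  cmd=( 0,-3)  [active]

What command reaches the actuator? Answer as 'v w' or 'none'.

0 -3

L0 seek_light: active, feeds wire = (0, 2)
L1 wander: idle → wire stays (0, 2)
L2 avoid_obstacle: active, inhibitor → wire = none
L3 back_away: idle → wire stays none
L4 align_heading: active, suppressor → wire = (-2, -1)
L5 halt: active, suppressor → wire = (-3, 3)
L6 follow_wall: active, suppressor → wire = (0, -3)
actuator = (0, -3)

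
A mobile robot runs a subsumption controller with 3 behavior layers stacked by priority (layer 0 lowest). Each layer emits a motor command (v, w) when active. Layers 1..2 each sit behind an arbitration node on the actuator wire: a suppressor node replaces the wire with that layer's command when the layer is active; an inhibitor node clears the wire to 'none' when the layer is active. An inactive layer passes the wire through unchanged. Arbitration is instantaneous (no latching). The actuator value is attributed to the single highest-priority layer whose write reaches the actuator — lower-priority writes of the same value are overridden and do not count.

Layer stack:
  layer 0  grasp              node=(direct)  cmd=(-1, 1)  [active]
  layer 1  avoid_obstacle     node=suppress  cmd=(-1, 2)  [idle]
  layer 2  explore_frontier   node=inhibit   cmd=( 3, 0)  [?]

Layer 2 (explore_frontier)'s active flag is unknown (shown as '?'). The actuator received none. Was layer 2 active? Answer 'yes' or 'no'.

yes

If layer 2 is active=yes:
  actuator would be none
If layer 2 is active=no:
  actuator would be (-1, 1)
Observed none, so layer 2 was active.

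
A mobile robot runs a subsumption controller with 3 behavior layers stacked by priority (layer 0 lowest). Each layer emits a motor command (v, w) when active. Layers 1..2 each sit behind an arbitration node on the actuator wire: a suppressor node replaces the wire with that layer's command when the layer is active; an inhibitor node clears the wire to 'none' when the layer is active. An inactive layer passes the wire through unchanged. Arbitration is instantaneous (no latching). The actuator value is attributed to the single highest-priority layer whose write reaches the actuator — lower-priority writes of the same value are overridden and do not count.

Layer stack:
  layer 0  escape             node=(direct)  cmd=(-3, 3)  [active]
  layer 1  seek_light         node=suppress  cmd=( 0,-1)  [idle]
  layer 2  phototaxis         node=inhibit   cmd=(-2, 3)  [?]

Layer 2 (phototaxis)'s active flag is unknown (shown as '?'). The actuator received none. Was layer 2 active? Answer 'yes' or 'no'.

yes

If layer 2 is active=yes:
  actuator would be none
If layer 2 is active=no:
  actuator would be (-3, 3)
Observed none, so layer 2 was active.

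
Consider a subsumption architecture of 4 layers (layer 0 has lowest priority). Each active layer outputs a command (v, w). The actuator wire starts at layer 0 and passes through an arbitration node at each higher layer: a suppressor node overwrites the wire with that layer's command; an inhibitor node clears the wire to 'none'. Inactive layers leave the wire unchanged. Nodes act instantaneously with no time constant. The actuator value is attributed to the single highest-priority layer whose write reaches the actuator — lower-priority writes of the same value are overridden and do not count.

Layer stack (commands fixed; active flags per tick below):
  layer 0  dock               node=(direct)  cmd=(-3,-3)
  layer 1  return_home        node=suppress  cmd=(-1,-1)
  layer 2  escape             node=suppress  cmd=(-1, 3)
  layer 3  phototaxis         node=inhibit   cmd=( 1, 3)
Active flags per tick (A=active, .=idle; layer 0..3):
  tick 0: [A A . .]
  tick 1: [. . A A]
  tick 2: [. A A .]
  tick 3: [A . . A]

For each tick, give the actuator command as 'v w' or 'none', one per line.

-1 -1
none
-1 3
none

tick 0:
  layer 0 (dock) active — direct: (-3, -3)
  layer 1 (return_home) active — suppresses: (-1, -1)
  layer 2 (escape) idle — unchanged: (-1, -1)
  layer 3 (phototaxis) idle — unchanged: (-1, -1)
  → actuator (-1, -1)
tick 1:
  layer 0 (dock) idle — none
  layer 1 (return_home) idle — unchanged: none
  layer 2 (escape) active — suppresses: (-1, 3)
  layer 3 (phototaxis) active — inhibits: none
  → actuator none
tick 2:
  layer 0 (dock) idle — none
  layer 1 (return_home) active — suppresses: (-1, -1)
  layer 2 (escape) active — suppresses: (-1, 3)
  layer 3 (phototaxis) idle — unchanged: (-1, 3)
  → actuator (-1, 3)
tick 3:
  layer 0 (dock) active — direct: (-3, -3)
  layer 1 (return_home) idle — unchanged: (-3, -3)
  layer 2 (escape) idle — unchanged: (-3, -3)
  layer 3 (phototaxis) active — inhibits: none
  → actuator none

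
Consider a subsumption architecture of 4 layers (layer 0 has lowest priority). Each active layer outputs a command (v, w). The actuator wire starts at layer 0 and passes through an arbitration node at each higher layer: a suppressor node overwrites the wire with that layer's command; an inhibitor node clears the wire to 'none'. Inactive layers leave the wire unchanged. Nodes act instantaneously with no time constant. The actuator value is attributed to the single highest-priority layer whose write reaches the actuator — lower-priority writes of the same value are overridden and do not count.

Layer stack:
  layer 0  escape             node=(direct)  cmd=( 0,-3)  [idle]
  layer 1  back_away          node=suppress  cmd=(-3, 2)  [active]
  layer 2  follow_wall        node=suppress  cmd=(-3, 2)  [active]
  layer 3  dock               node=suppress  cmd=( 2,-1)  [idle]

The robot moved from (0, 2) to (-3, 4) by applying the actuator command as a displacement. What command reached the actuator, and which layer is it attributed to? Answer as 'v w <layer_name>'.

-3 2 follow_wall

displacement = (-3, 4) − (0, 2) = (-3, 2)
layer 0 (escape) idle — none
layer 1 (back_away) active — suppresses: (-3, 2)
layer 2 (follow_wall) active — suppresses: (-3, 2)
layer 3 (dock) idle — unchanged: (-3, 2)
→ actuator (-3, 2) — from layer 2 (follow_wall)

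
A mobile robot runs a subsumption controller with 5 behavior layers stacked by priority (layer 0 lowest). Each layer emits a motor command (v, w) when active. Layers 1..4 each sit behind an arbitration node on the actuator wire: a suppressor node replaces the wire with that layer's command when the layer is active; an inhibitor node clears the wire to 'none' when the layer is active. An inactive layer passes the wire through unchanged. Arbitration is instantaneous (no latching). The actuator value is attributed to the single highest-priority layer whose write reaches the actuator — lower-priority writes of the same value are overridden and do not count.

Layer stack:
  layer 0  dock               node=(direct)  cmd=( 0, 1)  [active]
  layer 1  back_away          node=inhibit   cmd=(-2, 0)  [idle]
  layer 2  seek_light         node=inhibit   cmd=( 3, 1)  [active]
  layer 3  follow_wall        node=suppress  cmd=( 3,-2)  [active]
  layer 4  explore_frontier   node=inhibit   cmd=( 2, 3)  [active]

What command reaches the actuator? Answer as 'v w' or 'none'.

L0 dock: active, feeds wire = (0, 1)
L1 back_away: idle → wire stays (0, 1)
L2 seek_light: active, inhibitor → wire = none
L3 follow_wall: active, suppressor → wire = (3, -2)
L4 explore_frontier: active, inhibitor → wire = none
actuator = none

none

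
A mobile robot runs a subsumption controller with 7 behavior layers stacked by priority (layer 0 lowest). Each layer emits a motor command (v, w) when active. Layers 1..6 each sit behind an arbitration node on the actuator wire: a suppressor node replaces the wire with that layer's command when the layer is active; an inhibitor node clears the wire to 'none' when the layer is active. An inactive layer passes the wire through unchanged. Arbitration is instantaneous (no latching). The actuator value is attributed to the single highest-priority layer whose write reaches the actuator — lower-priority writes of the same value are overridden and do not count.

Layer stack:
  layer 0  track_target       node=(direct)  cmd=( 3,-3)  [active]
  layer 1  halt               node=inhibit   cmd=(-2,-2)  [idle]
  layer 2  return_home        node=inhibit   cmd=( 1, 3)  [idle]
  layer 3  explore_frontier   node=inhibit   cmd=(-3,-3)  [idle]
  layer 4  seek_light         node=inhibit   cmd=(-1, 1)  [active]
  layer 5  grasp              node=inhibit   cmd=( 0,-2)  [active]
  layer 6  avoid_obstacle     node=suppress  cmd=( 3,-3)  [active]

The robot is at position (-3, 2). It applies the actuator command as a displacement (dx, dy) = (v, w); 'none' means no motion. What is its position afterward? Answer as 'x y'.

[0] track_target on; wire := (3, -3)
[1] halt off; pass (3, -3)
[2] return_home off; pass (3, -3)
[3] explore_frontier off; pass (3, -3)
[4] seek_light on (inhibit); wire := none
[5] grasp on (inhibit); wire := none
[6] avoid_obstacle on (suppress); wire := (3, -3)
output (3, -3)
position: (-3, 2) + (3, -3) = (0, -1)

0 -1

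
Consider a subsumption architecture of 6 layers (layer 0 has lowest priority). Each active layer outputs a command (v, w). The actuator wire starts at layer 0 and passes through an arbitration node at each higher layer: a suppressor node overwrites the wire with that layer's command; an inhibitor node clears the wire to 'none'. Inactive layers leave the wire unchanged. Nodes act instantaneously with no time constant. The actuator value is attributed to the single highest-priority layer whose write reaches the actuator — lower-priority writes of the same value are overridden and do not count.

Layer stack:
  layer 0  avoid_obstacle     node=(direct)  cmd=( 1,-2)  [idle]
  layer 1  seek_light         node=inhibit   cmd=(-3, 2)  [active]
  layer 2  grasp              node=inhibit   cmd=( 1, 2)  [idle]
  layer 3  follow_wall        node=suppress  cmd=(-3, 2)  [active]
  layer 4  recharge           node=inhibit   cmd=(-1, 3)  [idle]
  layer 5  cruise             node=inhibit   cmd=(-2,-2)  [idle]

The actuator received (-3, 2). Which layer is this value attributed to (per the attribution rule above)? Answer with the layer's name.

follow_wall

L0 avoid_obstacle: idle → wire = none
L1 seek_light: active, inhibitor → wire = none
L2 grasp: idle → wire stays none
L3 follow_wall: active, suppressor → wire = (-3, 2)
L4 recharge: idle → wire stays (-3, 2)
L5 cruise: idle → wire stays (-3, 2)
actuator = (-3, 2)
last writer: layer 3 = follow_wall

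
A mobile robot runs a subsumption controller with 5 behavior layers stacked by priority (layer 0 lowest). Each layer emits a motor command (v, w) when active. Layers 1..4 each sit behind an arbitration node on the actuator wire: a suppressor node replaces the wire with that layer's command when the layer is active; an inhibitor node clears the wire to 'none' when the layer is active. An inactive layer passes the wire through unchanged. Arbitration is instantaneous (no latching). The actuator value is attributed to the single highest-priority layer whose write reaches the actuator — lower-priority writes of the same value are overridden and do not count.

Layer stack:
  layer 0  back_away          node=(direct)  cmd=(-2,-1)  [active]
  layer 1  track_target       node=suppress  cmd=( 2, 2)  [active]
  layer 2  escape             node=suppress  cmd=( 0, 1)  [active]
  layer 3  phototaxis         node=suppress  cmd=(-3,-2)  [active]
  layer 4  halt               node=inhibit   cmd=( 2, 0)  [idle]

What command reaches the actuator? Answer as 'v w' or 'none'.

L0 back_away: active, feeds wire = (-2, -1)
L1 track_target: active, suppressor → wire = (2, 2)
L2 escape: active, suppressor → wire = (0, 1)
L3 phototaxis: active, suppressor → wire = (-3, -2)
L4 halt: idle → wire stays (-3, -2)
actuator = (-3, -2)

-3 -2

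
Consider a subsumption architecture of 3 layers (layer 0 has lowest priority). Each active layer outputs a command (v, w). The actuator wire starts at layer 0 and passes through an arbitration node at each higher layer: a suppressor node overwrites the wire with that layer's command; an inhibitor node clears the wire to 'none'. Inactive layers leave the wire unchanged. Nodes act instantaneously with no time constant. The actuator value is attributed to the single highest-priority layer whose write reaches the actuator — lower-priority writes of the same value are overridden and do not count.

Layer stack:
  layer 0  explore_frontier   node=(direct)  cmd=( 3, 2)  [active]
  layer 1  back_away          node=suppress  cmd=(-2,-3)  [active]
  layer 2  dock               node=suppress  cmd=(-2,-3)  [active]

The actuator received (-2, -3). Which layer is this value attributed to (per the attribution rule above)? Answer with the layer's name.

[0] explore_frontier on; wire := (3, 2)
[1] back_away on (suppress); wire := (-2, -3)
[2] dock on (suppress); wire := (-2, -3)
output (-2, -3)
last writer: layer 2 = dock

dock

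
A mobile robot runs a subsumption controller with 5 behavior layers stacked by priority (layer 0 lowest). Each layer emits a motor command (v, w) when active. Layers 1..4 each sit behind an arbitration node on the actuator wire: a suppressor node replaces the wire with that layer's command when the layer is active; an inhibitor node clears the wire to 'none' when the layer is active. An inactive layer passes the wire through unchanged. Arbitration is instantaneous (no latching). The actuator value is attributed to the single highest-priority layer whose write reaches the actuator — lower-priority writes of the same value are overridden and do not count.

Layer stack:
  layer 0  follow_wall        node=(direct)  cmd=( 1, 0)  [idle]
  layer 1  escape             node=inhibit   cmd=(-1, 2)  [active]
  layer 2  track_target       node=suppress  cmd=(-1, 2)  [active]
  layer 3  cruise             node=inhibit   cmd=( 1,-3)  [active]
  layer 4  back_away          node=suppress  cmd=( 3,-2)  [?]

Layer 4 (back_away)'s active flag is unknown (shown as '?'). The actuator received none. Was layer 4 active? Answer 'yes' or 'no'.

If layer 4 is active=yes:
  actuator would be (3, -2)
If layer 4 is active=no:
  actuator would be none
Observed none, so layer 4 was idle.

no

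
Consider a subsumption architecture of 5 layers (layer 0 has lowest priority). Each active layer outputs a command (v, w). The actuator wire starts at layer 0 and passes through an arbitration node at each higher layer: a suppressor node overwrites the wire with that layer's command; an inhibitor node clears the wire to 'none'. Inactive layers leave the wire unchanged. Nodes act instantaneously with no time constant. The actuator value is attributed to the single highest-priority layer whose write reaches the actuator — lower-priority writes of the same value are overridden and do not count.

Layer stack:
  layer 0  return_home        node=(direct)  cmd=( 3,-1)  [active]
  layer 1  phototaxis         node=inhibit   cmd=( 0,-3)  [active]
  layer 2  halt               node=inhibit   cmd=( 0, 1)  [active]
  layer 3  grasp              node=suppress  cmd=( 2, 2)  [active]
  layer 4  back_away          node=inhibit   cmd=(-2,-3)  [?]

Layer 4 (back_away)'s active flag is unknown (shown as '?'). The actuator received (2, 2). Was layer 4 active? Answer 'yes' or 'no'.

no

If layer 4 is active=yes:
  actuator would be none
If layer 4 is active=no:
  actuator would be (2, 2)
Observed (2, 2), so layer 4 was idle.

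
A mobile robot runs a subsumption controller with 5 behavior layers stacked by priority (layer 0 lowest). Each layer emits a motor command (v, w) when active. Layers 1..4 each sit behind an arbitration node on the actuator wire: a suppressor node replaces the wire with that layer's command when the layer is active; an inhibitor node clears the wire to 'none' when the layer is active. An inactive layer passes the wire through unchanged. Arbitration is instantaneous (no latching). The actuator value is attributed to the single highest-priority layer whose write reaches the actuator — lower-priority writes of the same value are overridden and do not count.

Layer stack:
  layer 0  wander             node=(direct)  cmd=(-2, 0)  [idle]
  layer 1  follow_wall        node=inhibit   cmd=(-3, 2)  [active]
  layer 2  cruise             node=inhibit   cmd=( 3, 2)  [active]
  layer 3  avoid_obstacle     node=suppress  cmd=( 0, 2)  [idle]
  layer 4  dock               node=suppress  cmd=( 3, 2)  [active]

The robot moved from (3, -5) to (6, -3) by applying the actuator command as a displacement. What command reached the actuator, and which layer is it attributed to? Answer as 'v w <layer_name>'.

3 2 dock

displacement = (6, -3) − (3, -5) = (3, 2)
[0] wander off; wire := none
[1] follow_wall on (inhibit); wire := none
[2] cruise on (inhibit); wire := none
[3] avoid_obstacle off; pass none
[4] dock on (suppress); wire := (3, 2)
output (3, 2) — from layer 4 (dock)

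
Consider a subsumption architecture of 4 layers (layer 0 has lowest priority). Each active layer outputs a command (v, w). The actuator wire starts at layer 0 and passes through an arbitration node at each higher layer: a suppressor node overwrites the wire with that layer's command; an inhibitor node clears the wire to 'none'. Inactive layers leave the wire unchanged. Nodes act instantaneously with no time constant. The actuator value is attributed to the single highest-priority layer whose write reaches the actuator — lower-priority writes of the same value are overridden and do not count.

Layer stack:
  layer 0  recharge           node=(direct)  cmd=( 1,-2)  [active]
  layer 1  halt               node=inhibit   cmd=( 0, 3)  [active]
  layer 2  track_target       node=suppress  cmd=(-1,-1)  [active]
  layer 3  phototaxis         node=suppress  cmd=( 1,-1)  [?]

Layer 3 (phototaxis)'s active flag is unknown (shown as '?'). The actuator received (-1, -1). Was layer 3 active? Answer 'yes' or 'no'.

If layer 3 is active=yes:
  actuator would be (1, -1)
If layer 3 is active=no:
  actuator would be (-1, -1)
Observed (-1, -1), so layer 3 was idle.

no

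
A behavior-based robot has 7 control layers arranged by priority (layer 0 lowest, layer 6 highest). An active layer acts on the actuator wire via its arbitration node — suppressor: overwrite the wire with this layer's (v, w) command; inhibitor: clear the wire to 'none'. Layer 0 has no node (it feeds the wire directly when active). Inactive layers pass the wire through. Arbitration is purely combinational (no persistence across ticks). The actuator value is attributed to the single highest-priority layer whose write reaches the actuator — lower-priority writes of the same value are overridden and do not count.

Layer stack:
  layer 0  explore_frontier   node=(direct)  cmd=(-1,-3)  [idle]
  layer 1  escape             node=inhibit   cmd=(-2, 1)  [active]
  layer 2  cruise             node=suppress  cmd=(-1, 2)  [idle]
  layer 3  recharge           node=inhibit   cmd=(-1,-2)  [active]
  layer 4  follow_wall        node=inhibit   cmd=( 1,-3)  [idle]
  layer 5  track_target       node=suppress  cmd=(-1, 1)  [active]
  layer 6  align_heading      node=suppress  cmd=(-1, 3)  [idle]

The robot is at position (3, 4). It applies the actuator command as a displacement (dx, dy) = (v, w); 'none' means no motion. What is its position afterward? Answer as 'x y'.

L0 explore_frontier: idle → wire = none
L1 escape: active, inhibitor → wire = none
L2 cruise: idle → wire stays none
L3 recharge: active, inhibitor → wire = none
L4 follow_wall: idle → wire stays none
L5 track_target: active, suppressor → wire = (-1, 1)
L6 align_heading: idle → wire stays (-1, 1)
actuator = (-1, 1)
position: (3, 4) + (-1, 1) = (2, 5)

2 5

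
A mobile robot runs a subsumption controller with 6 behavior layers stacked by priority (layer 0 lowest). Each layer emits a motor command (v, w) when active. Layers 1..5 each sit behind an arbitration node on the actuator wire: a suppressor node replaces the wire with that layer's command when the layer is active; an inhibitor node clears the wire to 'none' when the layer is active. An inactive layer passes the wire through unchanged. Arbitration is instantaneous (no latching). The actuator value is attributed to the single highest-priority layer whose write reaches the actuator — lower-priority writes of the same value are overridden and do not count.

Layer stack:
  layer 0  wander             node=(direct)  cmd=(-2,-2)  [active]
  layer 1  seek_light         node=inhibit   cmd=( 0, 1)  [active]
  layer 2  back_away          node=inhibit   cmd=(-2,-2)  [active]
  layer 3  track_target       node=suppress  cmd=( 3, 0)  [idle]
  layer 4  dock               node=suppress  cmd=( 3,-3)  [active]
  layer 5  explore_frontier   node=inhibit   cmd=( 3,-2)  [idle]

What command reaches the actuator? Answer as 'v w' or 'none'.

3 -3

L0 wander: active, feeds wire = (-2, -2)
L1 seek_light: active, inhibitor → wire = none
L2 back_away: active, inhibitor → wire = none
L3 track_target: idle → wire stays none
L4 dock: active, suppressor → wire = (3, -3)
L5 explore_frontier: idle → wire stays (3, -3)
actuator = (3, -3)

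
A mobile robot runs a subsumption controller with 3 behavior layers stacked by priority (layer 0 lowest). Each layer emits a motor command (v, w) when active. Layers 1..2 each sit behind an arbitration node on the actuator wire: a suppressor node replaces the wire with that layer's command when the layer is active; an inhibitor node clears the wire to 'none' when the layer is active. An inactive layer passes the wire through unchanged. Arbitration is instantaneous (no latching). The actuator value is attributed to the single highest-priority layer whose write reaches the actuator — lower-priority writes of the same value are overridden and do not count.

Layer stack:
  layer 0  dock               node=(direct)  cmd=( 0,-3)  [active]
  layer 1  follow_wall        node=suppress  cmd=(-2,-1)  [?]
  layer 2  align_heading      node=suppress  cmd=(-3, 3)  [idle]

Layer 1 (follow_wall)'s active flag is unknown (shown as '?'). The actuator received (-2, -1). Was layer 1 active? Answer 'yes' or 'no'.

If layer 1 is active=yes:
  actuator would be (-2, -1)
If layer 1 is active=no:
  actuator would be (0, -3)
Observed (-2, -1), so layer 1 was active.

yes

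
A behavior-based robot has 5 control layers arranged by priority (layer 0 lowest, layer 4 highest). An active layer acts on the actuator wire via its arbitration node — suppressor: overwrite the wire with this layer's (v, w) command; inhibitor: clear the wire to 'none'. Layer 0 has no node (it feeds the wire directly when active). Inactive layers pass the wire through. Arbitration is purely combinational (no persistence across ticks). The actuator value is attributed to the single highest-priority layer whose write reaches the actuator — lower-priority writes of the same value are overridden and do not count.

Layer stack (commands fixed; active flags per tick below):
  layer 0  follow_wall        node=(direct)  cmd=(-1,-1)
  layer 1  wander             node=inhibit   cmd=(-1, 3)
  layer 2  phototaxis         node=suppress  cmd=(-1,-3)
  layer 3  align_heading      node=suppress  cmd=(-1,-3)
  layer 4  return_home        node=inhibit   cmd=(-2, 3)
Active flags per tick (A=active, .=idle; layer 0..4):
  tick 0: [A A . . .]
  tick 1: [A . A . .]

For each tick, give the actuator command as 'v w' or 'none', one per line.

none
-1 -3

tick 0:
  L0 follow_wall: active, feeds wire = (-1, -1)
  L1 wander: active, inhibitor → wire = none
  L2 phototaxis: idle → wire stays none
  L3 align_heading: idle → wire stays none
  L4 return_home: idle → wire stays none
  actuator = none
tick 1:
  L0 follow_wall: active, feeds wire = (-1, -1)
  L1 wander: idle → wire stays (-1, -1)
  L2 phototaxis: active, suppressor → wire = (-1, -3)
  L3 align_heading: idle → wire stays (-1, -3)
  L4 return_home: idle → wire stays (-1, -3)
  actuator = (-1, -3)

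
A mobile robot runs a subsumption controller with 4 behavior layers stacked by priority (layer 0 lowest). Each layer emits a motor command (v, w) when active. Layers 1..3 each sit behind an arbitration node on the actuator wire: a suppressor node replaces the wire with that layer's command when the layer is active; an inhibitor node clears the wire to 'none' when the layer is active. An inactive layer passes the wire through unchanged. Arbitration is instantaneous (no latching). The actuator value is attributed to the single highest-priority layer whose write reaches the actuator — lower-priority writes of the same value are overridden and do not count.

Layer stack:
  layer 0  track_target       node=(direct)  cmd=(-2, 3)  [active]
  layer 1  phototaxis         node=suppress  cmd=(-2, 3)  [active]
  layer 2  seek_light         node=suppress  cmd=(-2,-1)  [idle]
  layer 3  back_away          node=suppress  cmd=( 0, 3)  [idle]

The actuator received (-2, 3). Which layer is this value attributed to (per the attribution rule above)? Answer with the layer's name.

phototaxis

layer 0 (track_target) active — direct: (-2, 3)
layer 1 (phototaxis) active — suppresses: (-2, 3)
layer 2 (seek_light) idle — unchanged: (-2, 3)
layer 3 (back_away) idle — unchanged: (-2, 3)
→ actuator (-2, 3)
last writer: layer 1 = phototaxis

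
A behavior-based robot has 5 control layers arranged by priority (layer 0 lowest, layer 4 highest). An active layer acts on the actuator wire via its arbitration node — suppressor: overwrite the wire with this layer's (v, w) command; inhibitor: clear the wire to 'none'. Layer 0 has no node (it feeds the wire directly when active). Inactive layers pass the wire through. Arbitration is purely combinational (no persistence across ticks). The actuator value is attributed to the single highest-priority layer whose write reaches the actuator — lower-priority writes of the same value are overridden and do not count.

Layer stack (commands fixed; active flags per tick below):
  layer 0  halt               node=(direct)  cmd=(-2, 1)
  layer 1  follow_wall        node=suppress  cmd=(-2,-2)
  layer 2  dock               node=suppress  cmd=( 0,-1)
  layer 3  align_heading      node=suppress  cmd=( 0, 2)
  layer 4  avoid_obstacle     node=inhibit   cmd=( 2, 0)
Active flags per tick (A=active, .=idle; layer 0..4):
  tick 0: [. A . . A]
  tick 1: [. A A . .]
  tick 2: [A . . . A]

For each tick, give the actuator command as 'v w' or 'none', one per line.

tick 0:
  layer 0 (halt) idle — none
  layer 1 (follow_wall) active — suppresses: (-2, -2)
  layer 2 (dock) idle — unchanged: (-2, -2)
  layer 3 (align_heading) idle — unchanged: (-2, -2)
  layer 4 (avoid_obstacle) active — inhibits: none
  → actuator none
tick 1:
  layer 0 (halt) idle — none
  layer 1 (follow_wall) active — suppresses: (-2, -2)
  layer 2 (dock) active — suppresses: (0, -1)
  layer 3 (align_heading) idle — unchanged: (0, -1)
  layer 4 (avoid_obstacle) idle — unchanged: (0, -1)
  → actuator (0, -1)
tick 2:
  layer 0 (halt) active — direct: (-2, 1)
  layer 1 (follow_wall) idle — unchanged: (-2, 1)
  layer 2 (dock) idle — unchanged: (-2, 1)
  layer 3 (align_heading) idle — unchanged: (-2, 1)
  layer 4 (avoid_obstacle) active — inhibits: none
  → actuator none

none
0 -1
none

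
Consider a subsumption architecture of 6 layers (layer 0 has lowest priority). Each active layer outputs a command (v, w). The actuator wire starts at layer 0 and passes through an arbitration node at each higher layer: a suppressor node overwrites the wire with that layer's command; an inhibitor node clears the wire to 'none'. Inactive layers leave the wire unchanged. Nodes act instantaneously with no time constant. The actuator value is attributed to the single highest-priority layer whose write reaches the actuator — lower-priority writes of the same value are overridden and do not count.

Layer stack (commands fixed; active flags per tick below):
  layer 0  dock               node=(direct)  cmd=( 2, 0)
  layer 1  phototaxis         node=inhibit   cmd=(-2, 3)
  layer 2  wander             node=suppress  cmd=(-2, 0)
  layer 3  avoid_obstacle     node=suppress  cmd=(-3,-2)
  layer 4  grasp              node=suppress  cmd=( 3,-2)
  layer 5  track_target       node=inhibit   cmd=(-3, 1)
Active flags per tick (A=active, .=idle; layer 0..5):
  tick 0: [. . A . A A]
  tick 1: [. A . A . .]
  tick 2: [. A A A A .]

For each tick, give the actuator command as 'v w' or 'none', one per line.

tick 0:
  L0 dock: idle → wire = none
  L1 phototaxis: idle → wire stays none
  L2 wander: active, suppressor → wire = (-2, 0)
  L3 avoid_obstacle: idle → wire stays (-2, 0)
  L4 grasp: active, suppressor → wire = (3, -2)
  L5 track_target: active, inhibitor → wire = none
  actuator = none
tick 1:
  L0 dock: idle → wire = none
  L1 phototaxis: active, inhibitor → wire = none
  L2 wander: idle → wire stays none
  L3 avoid_obstacle: active, suppressor → wire = (-3, -2)
  L4 grasp: idle → wire stays (-3, -2)
  L5 track_target: idle → wire stays (-3, -2)
  actuator = (-3, -2)
tick 2:
  L0 dock: idle → wire = none
  L1 phototaxis: active, inhibitor → wire = none
  L2 wander: active, suppressor → wire = (-2, 0)
  L3 avoid_obstacle: active, suppressor → wire = (-3, -2)
  L4 grasp: active, suppressor → wire = (3, -2)
  L5 track_target: idle → wire stays (3, -2)
  actuator = (3, -2)

none
-3 -2
3 -2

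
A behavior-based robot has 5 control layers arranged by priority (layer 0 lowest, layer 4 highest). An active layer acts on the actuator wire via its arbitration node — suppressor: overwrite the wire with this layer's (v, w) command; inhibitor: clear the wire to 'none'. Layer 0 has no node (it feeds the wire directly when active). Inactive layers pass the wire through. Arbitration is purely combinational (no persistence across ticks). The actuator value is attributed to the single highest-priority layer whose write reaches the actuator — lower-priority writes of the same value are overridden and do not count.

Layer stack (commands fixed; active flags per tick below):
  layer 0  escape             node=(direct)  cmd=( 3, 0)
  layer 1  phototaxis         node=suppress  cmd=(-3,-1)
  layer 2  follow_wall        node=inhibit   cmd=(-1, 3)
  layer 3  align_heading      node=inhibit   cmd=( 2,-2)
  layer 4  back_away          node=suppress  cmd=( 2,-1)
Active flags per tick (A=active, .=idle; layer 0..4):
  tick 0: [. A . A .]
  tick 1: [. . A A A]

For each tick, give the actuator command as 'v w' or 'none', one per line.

none
2 -1

tick 0:
  layer 0 (escape) idle — none
  layer 1 (phototaxis) active — suppresses: (-3, -1)
  layer 2 (follow_wall) idle — unchanged: (-3, -1)
  layer 3 (align_heading) active — inhibits: none
  layer 4 (back_away) idle — unchanged: none
  → actuator none
tick 1:
  layer 0 (escape) idle — none
  layer 1 (phototaxis) idle — unchanged: none
  layer 2 (follow_wall) active — inhibits: none
  layer 3 (align_heading) active — inhibits: none
  layer 4 (back_away) active — suppresses: (2, -1)
  → actuator (2, -1)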